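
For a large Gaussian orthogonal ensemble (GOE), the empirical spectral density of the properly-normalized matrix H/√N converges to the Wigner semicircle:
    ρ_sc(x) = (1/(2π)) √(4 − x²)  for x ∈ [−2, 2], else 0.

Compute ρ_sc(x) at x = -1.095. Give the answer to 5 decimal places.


ρ_sc(x) = (1/(2π)) √(4 − x²). With x = -1.095:
  4 − x² = 4 − (-1.095)² = 4 − 1.199025 = 2.800975.
  √(4 − x²) = 1.673611.
  1/(2π) = 0.159155.
  ρ_sc(-1.095) = 0.159155 · 1.673611 = 0.266364.

Rounded to 5 decimal places: ρ_sc(-1.095) ≈ 0.26636.


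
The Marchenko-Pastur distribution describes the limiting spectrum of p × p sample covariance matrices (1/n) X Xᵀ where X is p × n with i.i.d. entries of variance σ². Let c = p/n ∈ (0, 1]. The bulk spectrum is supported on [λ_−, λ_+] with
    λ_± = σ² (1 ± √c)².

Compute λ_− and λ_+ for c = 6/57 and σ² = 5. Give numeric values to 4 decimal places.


c = 6/57 = 0.105263; √c = 0.324443.
λ_− = σ² (1 − √c)² = 5 · (1 − 0.324443)² = 5 · (0.675557)² = 2.281887.
λ_+ = σ² (1 + √c)² = 5 · (1 + 0.324443)² = 5 · (1.324443)² = 8.770744.

Rounded to 4 decimal places: λ_− ≈ 2.2819, λ_+ ≈ 8.7707.


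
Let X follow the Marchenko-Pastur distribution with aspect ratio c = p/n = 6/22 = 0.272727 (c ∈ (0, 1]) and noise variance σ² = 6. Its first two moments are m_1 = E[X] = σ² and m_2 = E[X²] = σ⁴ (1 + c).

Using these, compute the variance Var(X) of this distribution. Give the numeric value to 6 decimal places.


m_1 = E[X] = σ² = 6, so m_1² = 36.
m_2 = E[X²] = σ⁴ (1 + c) = 36 · (1 + 0.272727) = 36 · 1.272727 = 45.818182.
(Note m_2 − m_1² simplifies to c · σ⁴ = 0.272727 · 36.)

Var(X) = m_2 − m_1² = 45.818182 − 36 = 9.818182.


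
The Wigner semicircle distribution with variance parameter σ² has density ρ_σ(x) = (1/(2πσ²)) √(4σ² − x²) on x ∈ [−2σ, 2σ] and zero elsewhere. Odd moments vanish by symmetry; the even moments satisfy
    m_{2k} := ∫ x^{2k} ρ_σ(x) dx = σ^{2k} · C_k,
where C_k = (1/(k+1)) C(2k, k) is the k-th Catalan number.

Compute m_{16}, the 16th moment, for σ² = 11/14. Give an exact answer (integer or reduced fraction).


By the scaled semicircle moment identity, m_{2k} = σ^{2k} · C_k with k = 8.
C_8 = (1/(k+1)) · C(2k, k) = (1/9) · C(16, 8) = (1/9) · 12870 = 1430.
σ^{2k} = (σ²)^k = (11/14)^8 = 214358881/1475789056.

Therefore m_{16} = σ^{16} · C_8 = (214358881/1475789056) · 1430 = 153266599915/737894528.


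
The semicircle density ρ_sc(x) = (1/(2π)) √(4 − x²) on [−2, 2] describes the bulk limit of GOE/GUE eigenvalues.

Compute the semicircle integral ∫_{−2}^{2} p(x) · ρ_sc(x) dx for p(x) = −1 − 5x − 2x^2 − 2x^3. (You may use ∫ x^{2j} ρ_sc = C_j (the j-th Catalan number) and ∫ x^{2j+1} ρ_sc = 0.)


Write p(x) = Σ a_i x^i, split into monomials and integrate each against ρ_sc separately.
Using ∫ x^{2j} ρ_sc = C_j = (1/(j+1)) C(2j, j) (Catalan numbers) and ∫ x^{2j+1} ρ_sc = 0 (odd monomials vanish by symmetry):
  i = 0 (even): a_0 · C_{0} = -1 · 1 = -1
  i = 1 (odd): ∫ x^1 ρ_sc = 0 (vanishes)
  i = 2 (even): a_2 · C_{1} = -2 · 1 = -2
  i = 3 (odd): ∫ x^3 ρ_sc = 0 (vanishes)

Summing the contributions: ∫_{−2}^{2} p(x) ρ_sc(x) dx = (-1) + (-2) = -3.


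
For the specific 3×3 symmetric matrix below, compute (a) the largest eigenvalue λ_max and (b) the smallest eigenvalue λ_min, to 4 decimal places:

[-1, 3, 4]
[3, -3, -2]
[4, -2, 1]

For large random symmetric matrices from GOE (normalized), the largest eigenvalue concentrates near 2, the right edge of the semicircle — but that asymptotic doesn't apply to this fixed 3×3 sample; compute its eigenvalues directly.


Since M is real symmetric, all three eigenvalues are real; they are the roots of det(λI − M) = λ³ − (tr M) λ² + s λ − det M, where s is the sum of the principal 2×2 minors.
tr M = -1 + (-3) + 1 = -3.
s = ((-1)·(-3) − 3²) + ((-1)·1 − 4²) + ((-3)·1 − (-2)²) = -6 + (-17) + (-7) = -30.
det M (expand along row 1) = (-1)·(-7) − 3·11 + 4·6 = -2.
Characteristic polynomial: λ³ + 3λ² − 30λ + 2 = 0.
Substitute λ = y + (tr M)/3 = y − 1.000000 to remove the quadratic term: y³ + p·y + q = 0 with p = s − (tr M)²/3 = -33.000000 and q = −2(tr M)³/27 + (tr M)·s/3 − det M = 34.000000.
Three real roots ⇒ use the trigonometric (Viète) form: r = 2√(−p/3) = 6.633250, φ = arccos(3q/(p·r)) = arccos(-0.465972) = 2.055529 rad.
y_k = r·cos(φ/3 − 2πk/3) for k = 0, 1, 2 gives y = 5.136174, 1.067127, -6.203302.
λ_k = y_k − 1.000000 gives λ = 4.1362, 0.0671, -7.2033 (check: the sum is -3.0000 = tr M).

Hence λ_max = 4.1362 and λ_min = -7.2033.


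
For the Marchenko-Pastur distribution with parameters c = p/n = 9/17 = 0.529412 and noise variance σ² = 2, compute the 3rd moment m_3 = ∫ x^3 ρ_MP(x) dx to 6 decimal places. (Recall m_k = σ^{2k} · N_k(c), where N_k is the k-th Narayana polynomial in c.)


E[X³] = σ⁶ (1 + 3c + c²) (third MP moment). With σ² = 2 (so σ⁶ = 8) and c = 9/17 = 0.529412: E[X³] = 8 · (1 + 3·0.529412 + (0.529412)²) = 8 · 2.868512.

So E[X^3] = 22.948097.


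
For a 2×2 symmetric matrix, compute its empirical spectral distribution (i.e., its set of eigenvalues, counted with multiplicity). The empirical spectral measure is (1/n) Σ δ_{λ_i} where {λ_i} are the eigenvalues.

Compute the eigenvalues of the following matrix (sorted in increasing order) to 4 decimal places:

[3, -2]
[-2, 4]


Since M is real symmetric, both eigenvalues are real; they are the roots of det(λI − M) = λ² − (tr M) λ + det M.
tr M = 3 + 4 = 7.
det M = 3·4 − (-2)² = 12 − 4 = 8.
Characteristic polynomial: λ² − 7λ + 8 = 0.
Discriminant Δ = (tr M)² − 4·det M = 49 − 32 = 17; √Δ = 4.123106.
λ = (tr M ± √Δ)/2 = (7 ± 4.123106)/2, giving (tr M − √Δ)/2 = 1.4384 and (tr M + √Δ)/2 = 5.5616.

Eigenvalues sorted in increasing order: [1.4384, 5.5616].


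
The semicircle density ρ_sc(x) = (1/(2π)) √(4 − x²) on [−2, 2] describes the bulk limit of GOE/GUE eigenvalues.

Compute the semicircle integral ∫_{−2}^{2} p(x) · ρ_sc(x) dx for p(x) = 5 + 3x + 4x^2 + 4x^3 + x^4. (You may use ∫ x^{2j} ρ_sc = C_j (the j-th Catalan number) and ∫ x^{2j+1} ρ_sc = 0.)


Write p(x) = Σ a_i x^i, split into monomials and integrate each against ρ_sc separately.
Using ∫ x^{2j} ρ_sc = C_j = (1/(j+1)) C(2j, j) (Catalan numbers) and ∫ x^{2j+1} ρ_sc = 0 (odd monomials vanish by symmetry):
  i = 0 (even): a_0 · C_{0} = 5 · 1 = 5
  i = 1 (odd): ∫ x^1 ρ_sc = 0 (vanishes)
  i = 2 (even): a_2 · C_{1} = 4 · 1 = 4
  i = 3 (odd): ∫ x^3 ρ_sc = 0 (vanishes)
  i = 4 (even): a_4 · C_{2} = 1 · 2 = 2

Summing the contributions: ∫_{−2}^{2} p(x) ρ_sc(x) dx = 5 + 4 + 2 = 11.


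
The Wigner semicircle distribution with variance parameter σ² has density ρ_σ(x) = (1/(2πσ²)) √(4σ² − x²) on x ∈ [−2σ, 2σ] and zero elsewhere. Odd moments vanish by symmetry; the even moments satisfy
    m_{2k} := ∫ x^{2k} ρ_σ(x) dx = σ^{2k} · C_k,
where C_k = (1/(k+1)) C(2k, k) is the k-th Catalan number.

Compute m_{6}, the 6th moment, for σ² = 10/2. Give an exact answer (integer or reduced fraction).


By the scaled semicircle moment identity, m_{2k} = σ^{2k} · C_k with k = 3.
C_3 = (1/(k+1)) · C(2k, k) = (1/4) · C(6, 3) = (1/4) · 20 = 5.
σ^{2k} = (σ²)^k = (10/2)^3 = 125.

Therefore m_{6} = σ^{6} · C_3 = 125 · 5 = 625.


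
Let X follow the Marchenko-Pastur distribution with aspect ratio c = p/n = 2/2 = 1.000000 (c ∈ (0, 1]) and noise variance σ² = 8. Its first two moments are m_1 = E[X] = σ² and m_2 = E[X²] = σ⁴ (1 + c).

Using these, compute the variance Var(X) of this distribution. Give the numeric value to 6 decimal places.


m_1 = E[X] = σ² = 8, so m_1² = 64.
m_2 = E[X²] = σ⁴ (1 + c) = 64 · (1 + 1.000000) = 64 · 2.000000 = 128.000000.
(Note m_2 − m_1² simplifies to c · σ⁴ = 1.000000 · 64.)

Var(X) = m_2 − m_1² = 128.000000 − 64 = 64.000000.


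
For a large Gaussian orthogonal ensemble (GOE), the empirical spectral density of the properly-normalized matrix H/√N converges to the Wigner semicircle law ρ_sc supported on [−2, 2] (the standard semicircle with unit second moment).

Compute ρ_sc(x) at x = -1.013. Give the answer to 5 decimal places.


ρ_sc(x) = (1/(2π)) √(4 − x²). With x = -1.013:
  4 − x² = 4 − (-1.013)² = 4 − 1.026169 = 2.973831.
  √(4 − x²) = 1.724480.
  1/(2π) = 0.159155.
  ρ_sc(-1.013) = 0.159155 · 1.724480 = 0.274460.

Rounded to 5 decimal places: ρ_sc(-1.013) ≈ 0.27446.


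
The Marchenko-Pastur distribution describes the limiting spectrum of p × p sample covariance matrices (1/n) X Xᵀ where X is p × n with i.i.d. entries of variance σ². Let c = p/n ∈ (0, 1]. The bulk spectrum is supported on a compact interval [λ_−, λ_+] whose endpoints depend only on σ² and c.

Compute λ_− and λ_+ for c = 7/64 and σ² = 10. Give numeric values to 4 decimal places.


c = 7/64 = 0.109375; √c = 0.330719.
λ_− = σ² (1 − √c)² = 10 · (1 − 0.330719)² = 10 · (0.669281)² = 4.479372.
λ_+ = σ² (1 + √c)² = 10 · (1 + 0.330719)² = 10 · (1.330719)² = 17.708128.

Rounded to 4 decimal places: λ_− ≈ 4.4794, λ_+ ≈ 17.7081.


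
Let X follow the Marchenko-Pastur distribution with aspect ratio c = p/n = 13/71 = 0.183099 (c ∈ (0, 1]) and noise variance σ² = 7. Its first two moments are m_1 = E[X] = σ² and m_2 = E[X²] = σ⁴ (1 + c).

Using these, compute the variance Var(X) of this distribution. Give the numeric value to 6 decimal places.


m_1 = E[X] = σ² = 7, so m_1² = 49.
m_2 = E[X²] = σ⁴ (1 + c) = 49 · (1 + 0.183099) = 49 · 1.183099 = 57.971831.
(Note m_2 − m_1² simplifies to c · σ⁴ = 0.183099 · 49.)

Var(X) = m_2 − m_1² = 57.971831 − 49 = 8.971831.


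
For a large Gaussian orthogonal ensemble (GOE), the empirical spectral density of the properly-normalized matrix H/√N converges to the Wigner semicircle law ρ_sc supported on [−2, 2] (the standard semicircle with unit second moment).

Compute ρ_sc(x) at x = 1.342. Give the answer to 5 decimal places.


ρ_sc(x) = (1/(2π)) √(4 − x²). With x = 1.342:
  4 − x² = 4 − (1.342)² = 4 − 1.800964 = 2.199036.
  √(4 − x²) = 1.482915.
  1/(2π) = 0.159155.
  ρ_sc(1.342) = 0.159155 · 1.482915 = 0.236013.

Rounded to 5 decimal places: ρ_sc(1.342) ≈ 0.23601.


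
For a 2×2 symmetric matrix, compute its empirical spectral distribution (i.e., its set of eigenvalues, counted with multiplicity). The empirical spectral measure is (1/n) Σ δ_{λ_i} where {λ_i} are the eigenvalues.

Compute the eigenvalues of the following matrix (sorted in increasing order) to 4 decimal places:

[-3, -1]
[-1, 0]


Since M is real symmetric, both eigenvalues are real; they are the roots of det(λI − M) = λ² − (tr M) λ + det M.
tr M = -3 + 0 = -3.
det M = (-3)·0 − (-1)² = 0 − 1 = -1.
Characteristic polynomial: λ² + 3λ − 1 = 0.
Discriminant Δ = (tr M)² − 4·det M = 9 − (-4) = 13; √Δ = 3.605551.
λ = (tr M ± √Δ)/2 = (-3 ± 3.605551)/2, giving (tr M − √Δ)/2 = -3.3028 and (tr M + √Δ)/2 = 0.3028.

Eigenvalues sorted in increasing order: [-3.3028, 0.3028].


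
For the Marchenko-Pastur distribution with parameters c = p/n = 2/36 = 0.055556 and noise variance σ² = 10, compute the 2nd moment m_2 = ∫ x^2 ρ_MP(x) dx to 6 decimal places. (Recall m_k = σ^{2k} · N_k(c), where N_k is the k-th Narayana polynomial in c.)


E[X²] = σ⁴ (1 + c) (second MP moment). With σ² = 10 (so σ⁴ = 100) and c = 2/36 = 0.055556: E[X²] = 100 · (1 + 0.055556) = 100 · 1.055556.

So E[X^2] = 105.555556.


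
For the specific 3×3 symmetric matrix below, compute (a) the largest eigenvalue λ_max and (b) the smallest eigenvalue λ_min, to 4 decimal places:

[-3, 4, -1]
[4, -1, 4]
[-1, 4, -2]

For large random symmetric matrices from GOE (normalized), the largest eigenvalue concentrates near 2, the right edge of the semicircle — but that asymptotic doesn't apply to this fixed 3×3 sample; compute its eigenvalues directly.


Since M is real symmetric, all three eigenvalues are real; they are the roots of det(λI − M) = λ³ − (tr M) λ² + s λ − det M, where s is the sum of the principal 2×2 minors.
tr M = -3 + (-1) + (-2) = -6.
s = ((-3)·(-1) − 4²) + ((-3)·(-2) − (-1)²) + ((-1)·(-2) − 4²) = -13 + 5 + (-14) = -22.
det M (expand along row 1) = (-3)·(-14) − 4·(-4) + (-1)·15 = 43.
Characteristic polynomial: λ³ + 6λ² − 22λ − 43 = 0.
Substitute λ = y + (tr M)/3 = y − 2.000000 to remove the quadratic term: y³ + p·y + q = 0 with p = s − (tr M)²/3 = -34.000000 and q = −2(tr M)³/27 + (tr M)·s/3 − det M = 17.000000.
Three real roots ⇒ use the trigonometric (Viète) form: r = 2√(−p/3) = 6.733003, φ = arccos(3q/(p·r)) = arccos(-0.222783) = 1.795465 rad.
y_k = r·cos(φ/3 − 2πk/3) for k = 0, 1, 2 gives y = 5.562728, 0.503760, -6.066488.
λ_k = y_k − 2.000000 gives λ = 3.5627, -1.4962, -8.0665 (check: the sum is -6.0000 = tr M).

Hence λ_max = 3.5627 and λ_min = -8.0665.


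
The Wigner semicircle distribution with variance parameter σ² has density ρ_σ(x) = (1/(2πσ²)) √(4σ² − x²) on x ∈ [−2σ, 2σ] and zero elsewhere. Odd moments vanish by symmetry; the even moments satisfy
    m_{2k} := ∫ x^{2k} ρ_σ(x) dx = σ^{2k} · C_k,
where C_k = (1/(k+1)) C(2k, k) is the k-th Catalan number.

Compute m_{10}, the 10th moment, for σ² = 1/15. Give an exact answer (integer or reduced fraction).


By the scaled semicircle moment identity, m_{2k} = σ^{2k} · C_k with k = 5.
C_5 = (1/(k+1)) · C(2k, k) = (1/6) · C(10, 5) = (1/6) · 252 = 42.
σ^{2k} = (σ²)^k = (1/15)^5 = 1/759375.

Therefore m_{10} = σ^{10} · C_5 = (1/759375) · 42 = 14/253125.


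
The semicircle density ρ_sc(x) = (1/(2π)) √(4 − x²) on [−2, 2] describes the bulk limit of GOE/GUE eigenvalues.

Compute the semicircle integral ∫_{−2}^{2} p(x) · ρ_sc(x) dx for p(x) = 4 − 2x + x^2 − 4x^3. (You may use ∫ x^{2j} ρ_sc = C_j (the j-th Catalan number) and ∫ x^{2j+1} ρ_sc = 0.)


Write p(x) = Σ a_i x^i, split into monomials and integrate each against ρ_sc separately.
Using ∫ x^{2j} ρ_sc = C_j = (1/(j+1)) C(2j, j) (Catalan numbers) and ∫ x^{2j+1} ρ_sc = 0 (odd monomials vanish by symmetry):
  i = 0 (even): a_0 · C_{0} = 4 · 1 = 4
  i = 1 (odd): ∫ x^1 ρ_sc = 0 (vanishes)
  i = 2 (even): a_2 · C_{1} = 1 · 1 = 1
  i = 3 (odd): ∫ x^3 ρ_sc = 0 (vanishes)

Summing the contributions: ∫_{−2}^{2} p(x) ρ_sc(x) dx = 4 + 1 = 5.


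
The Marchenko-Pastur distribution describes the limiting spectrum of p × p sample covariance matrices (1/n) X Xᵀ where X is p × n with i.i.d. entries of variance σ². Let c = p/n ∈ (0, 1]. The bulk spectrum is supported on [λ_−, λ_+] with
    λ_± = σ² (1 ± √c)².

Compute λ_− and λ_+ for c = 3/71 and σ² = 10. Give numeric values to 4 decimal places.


c = 3/71 = 0.042254; √c = 0.205557.
λ_− = σ² (1 − √c)² = 10 · (1 − 0.205557)² = 10 · (0.794443)² = 6.311403.
λ_+ = σ² (1 + √c)² = 10 · (1 + 0.205557)² = 10 · (1.205557)² = 14.533667.

Rounded to 4 decimal places: λ_− ≈ 6.3114, λ_+ ≈ 14.5337.


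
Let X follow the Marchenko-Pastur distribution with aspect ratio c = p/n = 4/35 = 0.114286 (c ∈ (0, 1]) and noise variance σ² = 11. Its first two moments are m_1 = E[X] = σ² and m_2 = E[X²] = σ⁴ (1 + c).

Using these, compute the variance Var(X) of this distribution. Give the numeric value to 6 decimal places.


m_1 = E[X] = σ² = 11, so m_1² = 121.
m_2 = E[X²] = σ⁴ (1 + c) = 121 · (1 + 0.114286) = 121 · 1.114286 = 134.828571.
(Note m_2 − m_1² simplifies to c · σ⁴ = 0.114286 · 121.)

Var(X) = m_2 − m_1² = 134.828571 − 121 = 13.828571.


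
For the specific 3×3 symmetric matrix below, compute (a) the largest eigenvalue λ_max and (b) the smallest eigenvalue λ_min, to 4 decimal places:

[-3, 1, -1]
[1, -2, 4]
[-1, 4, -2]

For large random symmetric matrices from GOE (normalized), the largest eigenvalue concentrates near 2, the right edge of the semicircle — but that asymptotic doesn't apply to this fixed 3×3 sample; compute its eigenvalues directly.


Since M is real symmetric, all three eigenvalues are real; they are the roots of det(λI − M) = λ³ − (tr M) λ² + s λ − det M, where s is the sum of the principal 2×2 minors.
tr M = -3 + (-2) + (-2) = -7.
s = ((-3)·(-2) − 1²) + ((-3)·(-2) − (-1)²) + ((-2)·(-2) − 4²) = 5 + 5 + (-12) = -2.
det M (expand along row 1) = (-3)·(-12) − 1·2 + (-1)·2 = 32.
Characteristic polynomial: λ³ + 7λ² − 2λ − 32 = 0.
Substitute λ = y + (tr M)/3 = y − 2.333333 to remove the quadratic term: y³ + p·y + q = 0 with p = s − (tr M)²/3 = -18.333333 and q = −2(tr M)³/27 + (tr M)·s/3 − det M = -1.925926.
Three real roots ⇒ use the trigonometric (Viète) form: r = 2√(−p/3) = 4.944132, φ = arccos(3q/(p·r)) = arccos(0.063743) = 1.507011 rad.
y_k = r·cos(φ/3 − 2πk/3) for k = 0, 1, 2 gives y = 4.333333, -0.105114, -4.228219.
λ_k = y_k − 2.333333 gives λ = 2.0000, -2.4384, -6.5616 (check: the sum is -7.0000 = tr M).

Hence λ_max = 2.0000 and λ_min = -6.5616.


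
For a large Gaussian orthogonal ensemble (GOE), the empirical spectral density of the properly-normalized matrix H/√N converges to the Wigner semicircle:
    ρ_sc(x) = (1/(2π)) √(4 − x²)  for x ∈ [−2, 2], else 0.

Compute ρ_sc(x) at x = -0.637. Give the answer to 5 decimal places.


ρ_sc(x) = (1/(2π)) √(4 − x²). With x = -0.637:
  4 − x² = 4 − (-0.637)² = 4 − 0.405769 = 3.594231.
  √(4 − x²) = 1.895846.
  1/(2π) = 0.159155.
  ρ_sc(-0.637) = 0.159155 · 1.895846 = 0.301733.

Rounded to 5 decimal places: ρ_sc(-0.637) ≈ 0.30173.


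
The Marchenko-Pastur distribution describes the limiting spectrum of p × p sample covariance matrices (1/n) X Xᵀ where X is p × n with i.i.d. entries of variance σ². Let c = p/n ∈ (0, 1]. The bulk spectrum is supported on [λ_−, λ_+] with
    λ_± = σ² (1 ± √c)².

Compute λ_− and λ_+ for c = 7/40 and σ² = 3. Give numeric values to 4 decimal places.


c = 7/40 = 0.175000; √c = 0.418330.
λ_− = σ² (1 − √c)² = 3 · (1 − 0.418330)² = 3 · (0.581670)² = 1.015020.
λ_+ = σ² (1 + √c)² = 3 · (1 + 0.418330)² = 3 · (1.418330)² = 6.034980.

Rounded to 4 decimal places: λ_− ≈ 1.0150, λ_+ ≈ 6.0350.


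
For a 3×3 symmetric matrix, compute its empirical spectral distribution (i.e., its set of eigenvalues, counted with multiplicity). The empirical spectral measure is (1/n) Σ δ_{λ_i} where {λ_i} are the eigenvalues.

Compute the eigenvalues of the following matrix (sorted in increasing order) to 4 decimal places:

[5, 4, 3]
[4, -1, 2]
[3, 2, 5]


Since M is real symmetric, all three eigenvalues are real; they are the roots of det(λI − M) = λ³ − (tr M) λ² + s λ − det M, where s is the sum of the principal 2×2 minors.
tr M = 5 + (-1) + 5 = 9.
s = (5·(-1) − 4²) + (5·5 − 3²) + ((-1)·5 − 2²) = -21 + 16 + (-9) = -14.
det M (expand along row 1) = 5·(-9) − 4·14 + 3·11 = -68.
Characteristic polynomial: λ³ − 9λ² − 14λ + 68 = 0.
Substitute λ = y + (tr M)/3 = y + 3.000000 to remove the quadratic term: y³ + p·y + q = 0 with p = s − (tr M)²/3 = -41.000000 and q = −2(tr M)³/27 + (tr M)·s/3 − det M = -28.000000.
Three real roots ⇒ use the trigonometric (Viète) form: r = 2√(−p/3) = 7.393691, φ = arccos(3q/(p·r)) = arccos(0.277098) = 1.290023 rad.
y_k = r·cos(φ/3 − 2πk/3) for k = 0, 1, 2 gives y = 6.720588, -0.690973, -6.029615.
λ_k = y_k + 3.000000 gives λ = 9.7206, 2.3090, -3.0296 (check: the sum is 9.0000 = tr M).

Eigenvalues sorted in increasing order: [-3.0296, 2.3090, 9.7206].


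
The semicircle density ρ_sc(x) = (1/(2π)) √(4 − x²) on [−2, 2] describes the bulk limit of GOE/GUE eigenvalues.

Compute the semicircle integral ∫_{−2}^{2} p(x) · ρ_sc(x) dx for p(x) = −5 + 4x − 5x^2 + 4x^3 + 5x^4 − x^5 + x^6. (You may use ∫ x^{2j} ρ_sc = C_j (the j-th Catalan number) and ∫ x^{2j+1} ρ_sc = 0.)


Write p(x) = Σ a_i x^i, split into monomials and integrate each against ρ_sc separately.
Using ∫ x^{2j} ρ_sc = C_j = (1/(j+1)) C(2j, j) (Catalan numbers) and ∫ x^{2j+1} ρ_sc = 0 (odd monomials vanish by symmetry):
  i = 0 (even): a_0 · C_{0} = -5 · 1 = -5
  i = 1 (odd): ∫ x^1 ρ_sc = 0 (vanishes)
  i = 2 (even): a_2 · C_{1} = -5 · 1 = -5
  i = 3 (odd): ∫ x^3 ρ_sc = 0 (vanishes)
  i = 4 (even): a_4 · C_{2} = 5 · 2 = 10
  i = 5 (odd): ∫ x^5 ρ_sc = 0 (vanishes)
  i = 6 (even): a_6 · C_{3} = 1 · 5 = 5

Summing the contributions: ∫_{−2}^{2} p(x) ρ_sc(x) dx = (-5) + (-5) + 10 + 5 = 5.


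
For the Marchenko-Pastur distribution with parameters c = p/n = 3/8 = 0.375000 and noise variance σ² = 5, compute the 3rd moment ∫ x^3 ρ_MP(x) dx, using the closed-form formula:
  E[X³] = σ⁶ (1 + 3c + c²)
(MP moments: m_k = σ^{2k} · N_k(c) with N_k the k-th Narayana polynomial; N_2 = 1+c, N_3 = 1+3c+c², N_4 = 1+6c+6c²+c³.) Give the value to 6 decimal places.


E[X³] = σ⁶ (1 + 3c + c²) (third MP moment). With σ² = 5 (so σ⁶ = 125) and c = 3/8 = 0.375000: E[X³] = 125 · (1 + 3·0.375000 + (0.375000)²) = 125 · 2.265625.

So E[X^3] = 283.203125.


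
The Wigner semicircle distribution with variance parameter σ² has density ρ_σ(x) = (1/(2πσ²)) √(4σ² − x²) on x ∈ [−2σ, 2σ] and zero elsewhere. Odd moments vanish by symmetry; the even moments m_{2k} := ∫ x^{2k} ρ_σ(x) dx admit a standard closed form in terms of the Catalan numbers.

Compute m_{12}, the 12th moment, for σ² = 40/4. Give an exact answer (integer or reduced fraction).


By the scaled semicircle moment identity, m_{2k} = σ^{2k} · C_k with k = 6.
C_6 = (1/(k+1)) · C(2k, k) = (1/7) · C(12, 6) = (1/7) · 924 = 132.
σ^{2k} = (σ²)^k = (40/4)^6 = 1000000.

Therefore m_{12} = σ^{12} · C_6 = 1000000 · 132 = 132000000.


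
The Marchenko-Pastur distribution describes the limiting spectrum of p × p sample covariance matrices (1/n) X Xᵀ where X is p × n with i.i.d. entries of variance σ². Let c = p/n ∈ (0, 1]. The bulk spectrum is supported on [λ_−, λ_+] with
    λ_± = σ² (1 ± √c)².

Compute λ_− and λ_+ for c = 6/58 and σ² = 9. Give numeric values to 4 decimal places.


c = 6/58 = 0.103448; √c = 0.321634.
λ_− = σ² (1 − √c)² = 9 · (1 − 0.321634)² = 9 · (0.678366)² = 4.141627.
λ_+ = σ² (1 + √c)² = 9 · (1 + 0.321634)² = 9 · (1.321634)² = 15.720442.

Rounded to 4 decimal places: λ_− ≈ 4.1416, λ_+ ≈ 15.7204.


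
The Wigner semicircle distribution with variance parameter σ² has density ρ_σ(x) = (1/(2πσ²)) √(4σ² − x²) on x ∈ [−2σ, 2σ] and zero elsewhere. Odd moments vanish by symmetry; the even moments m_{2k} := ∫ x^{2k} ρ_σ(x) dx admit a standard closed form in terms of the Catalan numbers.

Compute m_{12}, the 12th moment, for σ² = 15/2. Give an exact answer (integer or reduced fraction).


By the scaled semicircle moment identity, m_{2k} = σ^{2k} · C_k with k = 6.
C_6 = (1/(k+1)) · C(2k, k) = (1/7) · C(12, 6) = (1/7) · 924 = 132.
σ^{2k} = (σ²)^k = (15/2)^6 = 11390625/64.

Therefore m_{12} = σ^{12} · C_6 = (11390625/64) · 132 = 375890625/16.


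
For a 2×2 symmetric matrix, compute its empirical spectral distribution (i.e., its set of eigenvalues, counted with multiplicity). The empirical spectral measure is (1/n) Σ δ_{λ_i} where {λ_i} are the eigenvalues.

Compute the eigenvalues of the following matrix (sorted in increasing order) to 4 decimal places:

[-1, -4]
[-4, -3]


Since M is real symmetric, both eigenvalues are real; they are the roots of det(λI − M) = λ² − (tr M) λ + det M.
tr M = -1 + (-3) = -4.
det M = (-1)·(-3) − (-4)² = 3 − 16 = -13.
Characteristic polynomial: λ² + 4λ − 13 = 0.
Discriminant Δ = (tr M)² − 4·det M = 16 − (-52) = 68; √Δ = 8.246211.
λ = (tr M ± √Δ)/2 = (-4 ± 8.246211)/2, giving (tr M − √Δ)/2 = -6.1231 and (tr M + √Δ)/2 = 2.1231.

Eigenvalues sorted in increasing order: [-6.1231, 2.1231].


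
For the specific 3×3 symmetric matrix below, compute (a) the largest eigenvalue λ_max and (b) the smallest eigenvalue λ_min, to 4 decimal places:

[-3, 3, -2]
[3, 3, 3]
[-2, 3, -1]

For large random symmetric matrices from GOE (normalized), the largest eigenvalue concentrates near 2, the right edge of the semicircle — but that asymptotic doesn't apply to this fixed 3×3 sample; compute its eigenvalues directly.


Since M is real symmetric, all three eigenvalues are real; they are the roots of det(λI − M) = λ³ − (tr M) λ² + s λ − det M, where s is the sum of the principal 2×2 minors.
tr M = -3 + 3 + (-1) = -1.
s = ((-3)·3 − 3²) + ((-3)·(-1) − (-2)²) + (3·(-1) − 3²) = -18 + (-1) + (-12) = -31.
det M (expand along row 1) = (-3)·(-12) − 3·3 + (-2)·15 = -3.
Characteristic polynomial: λ³ + λ² − 31λ + 3 = 0.
Substitute λ = y + (tr M)/3 = y − 0.333333 to remove the quadratic term: y³ + p·y + q = 0 with p = s − (tr M)²/3 = -31.333333 and q = −2(tr M)³/27 + (tr M)·s/3 − det M = 13.407407.
Three real roots ⇒ use the trigonometric (Viète) form: r = 2√(−p/3) = 6.463573, φ = arccos(3q/(p·r)) = arccos(-0.198603) = 1.770729 rad.
y_k = r·cos(φ/3 − 2πk/3) for k = 0, 1, 2 gives y = 5.369972, 0.430441, -5.800413.
λ_k = y_k − 0.333333 gives λ = 5.0366, 0.0971, -6.1337 (check: the sum is -1.0000 = tr M).

Hence λ_max = 5.0366 and λ_min = -6.1337.


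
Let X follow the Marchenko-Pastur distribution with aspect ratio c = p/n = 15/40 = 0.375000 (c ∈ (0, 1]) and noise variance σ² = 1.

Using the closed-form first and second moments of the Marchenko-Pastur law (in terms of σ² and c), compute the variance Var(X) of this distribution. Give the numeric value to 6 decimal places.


Recall the MP moments m_1 = E[X] = σ² and m_2 = E[X²] = σ⁴ (1 + c).
m_1 = E[X] = σ² = 1, so m_1² = 1.
m_2 = E[X²] = σ⁴ (1 + c) = 1 · (1 + 0.375000) = 1 · 1.375000 = 1.375000.
(Note m_2 − m_1² simplifies to c · σ⁴ = 0.375000 · 1.)

Var(X) = m_2 − m_1² = 1.375000 − 1 = 0.375000.


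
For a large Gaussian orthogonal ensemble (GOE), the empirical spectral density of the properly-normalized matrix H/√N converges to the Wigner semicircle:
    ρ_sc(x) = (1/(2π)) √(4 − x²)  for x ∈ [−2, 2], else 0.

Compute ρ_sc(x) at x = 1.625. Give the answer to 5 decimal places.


ρ_sc(x) = (1/(2π)) √(4 − x²). With x = 1.625:
  4 − x² = 4 − (1.625)² = 4 − 2.640625 = 1.359375.
  √(4 − x²) = 1.165922.
  1/(2π) = 0.159155.
  ρ_sc(1.625) = 0.159155 · 1.165922 = 0.185562.

Rounded to 5 decimal places: ρ_sc(1.625) ≈ 0.18556.


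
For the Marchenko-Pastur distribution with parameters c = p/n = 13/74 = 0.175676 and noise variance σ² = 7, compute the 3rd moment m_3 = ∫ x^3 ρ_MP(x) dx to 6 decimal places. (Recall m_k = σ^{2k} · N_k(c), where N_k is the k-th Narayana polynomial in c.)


E[X³] = σ⁶ (1 + 3c + c²) (third MP moment). With σ² = 7 (so σ⁶ = 343) and c = 13/74 = 0.175676: E[X³] = 343 · (1 + 3·0.175676 + (0.175676)²) = 343 · 1.557889.

So E[X^3] = 534.355917.


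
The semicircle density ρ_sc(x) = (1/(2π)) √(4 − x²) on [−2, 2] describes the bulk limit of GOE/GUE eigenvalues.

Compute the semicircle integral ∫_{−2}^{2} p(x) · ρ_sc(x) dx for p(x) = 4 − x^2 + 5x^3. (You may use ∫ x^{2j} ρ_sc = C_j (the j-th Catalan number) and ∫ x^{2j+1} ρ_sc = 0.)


Write p(x) = Σ a_i x^i, split into monomials and integrate each against ρ_sc separately.
Using ∫ x^{2j} ρ_sc = C_j = (1/(j+1)) C(2j, j) (Catalan numbers) and ∫ x^{2j+1} ρ_sc = 0 (odd monomials vanish by symmetry):
  i = 0 (even): a_0 · C_{0} = 4 · 1 = 4
  i = 2 (even): a_2 · C_{1} = -1 · 1 = -1
  i = 3 (odd): ∫ x^3 ρ_sc = 0 (vanishes)

Summing the contributions: ∫_{−2}^{2} p(x) ρ_sc(x) dx = 4 + (-1) = 3.


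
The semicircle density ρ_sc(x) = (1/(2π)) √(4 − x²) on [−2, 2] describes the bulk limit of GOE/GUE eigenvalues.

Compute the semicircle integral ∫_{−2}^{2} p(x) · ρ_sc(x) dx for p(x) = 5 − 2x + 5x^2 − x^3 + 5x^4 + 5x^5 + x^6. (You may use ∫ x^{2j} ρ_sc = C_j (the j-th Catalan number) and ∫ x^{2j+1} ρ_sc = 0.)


Write p(x) = Σ a_i x^i, split into monomials and integrate each against ρ_sc separately.
Using ∫ x^{2j} ρ_sc = C_j = (1/(j+1)) C(2j, j) (Catalan numbers) and ∫ x^{2j+1} ρ_sc = 0 (odd monomials vanish by symmetry):
  i = 0 (even): a_0 · C_{0} = 5 · 1 = 5
  i = 1 (odd): ∫ x^1 ρ_sc = 0 (vanishes)
  i = 2 (even): a_2 · C_{1} = 5 · 1 = 5
  i = 3 (odd): ∫ x^3 ρ_sc = 0 (vanishes)
  i = 4 (even): a_4 · C_{2} = 5 · 2 = 10
  i = 5 (odd): ∫ x^5 ρ_sc = 0 (vanishes)
  i = 6 (even): a_6 · C_{3} = 1 · 5 = 5

Summing the contributions: ∫_{−2}^{2} p(x) ρ_sc(x) dx = 5 + 5 + 10 + 5 = 25.


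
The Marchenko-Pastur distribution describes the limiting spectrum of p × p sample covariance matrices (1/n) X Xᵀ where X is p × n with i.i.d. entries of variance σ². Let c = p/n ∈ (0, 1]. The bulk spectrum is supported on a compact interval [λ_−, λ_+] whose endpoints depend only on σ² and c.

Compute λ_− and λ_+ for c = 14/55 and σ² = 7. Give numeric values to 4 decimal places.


c = 14/55 = 0.254545; √c = 0.504525.
λ_− = σ² (1 − √c)² = 7 · (1 − 0.504525)² = 7 · (0.495475)² = 1.718468.
λ_+ = σ² (1 + √c)² = 7 · (1 + 0.504525)² = 7 · (1.504525)² = 15.845168.

Rounded to 4 decimal places: λ_− ≈ 1.7185, λ_+ ≈ 15.8452.


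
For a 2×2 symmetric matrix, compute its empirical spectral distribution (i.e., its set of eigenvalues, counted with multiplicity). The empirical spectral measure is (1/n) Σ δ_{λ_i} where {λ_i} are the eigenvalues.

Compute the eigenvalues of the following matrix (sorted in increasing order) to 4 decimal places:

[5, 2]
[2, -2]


Since M is real symmetric, both eigenvalues are real; they are the roots of det(λI − M) = λ² − (tr M) λ + det M.
tr M = 5 + (-2) = 3.
det M = 5·(-2) − 2² = -10 − 4 = -14.
Characteristic polynomial: λ² − 3λ − 14 = 0.
Discriminant Δ = (tr M)² − 4·det M = 9 − (-56) = 65; √Δ = 8.062258.
λ = (tr M ± √Δ)/2 = (3 ± 8.062258)/2, giving (tr M − √Δ)/2 = -2.5311 and (tr M + √Δ)/2 = 5.5311.

Eigenvalues sorted in increasing order: [-2.5311, 5.5311].


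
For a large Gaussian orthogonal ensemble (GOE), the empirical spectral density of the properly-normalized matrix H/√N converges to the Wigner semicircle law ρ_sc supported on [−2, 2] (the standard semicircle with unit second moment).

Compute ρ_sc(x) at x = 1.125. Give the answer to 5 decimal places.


ρ_sc(x) = (1/(2π)) √(4 − x²). With x = 1.125:
  4 − x² = 4 − (1.125)² = 4 − 1.265625 = 2.734375.
  √(4 − x²) = 1.653595.
  1/(2π) = 0.159155.
  ρ_sc(1.125) = 0.159155 · 1.653595 = 0.263178.

Rounded to 5 decimal places: ρ_sc(1.125) ≈ 0.26318.


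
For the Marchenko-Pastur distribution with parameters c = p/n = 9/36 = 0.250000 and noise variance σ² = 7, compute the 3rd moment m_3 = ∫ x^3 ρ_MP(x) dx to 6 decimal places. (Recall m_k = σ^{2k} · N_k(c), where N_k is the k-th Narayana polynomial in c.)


E[X³] = σ⁶ (1 + 3c + c²) (third MP moment). With σ² = 7 (so σ⁶ = 343) and c = 9/36 = 0.250000: E[X³] = 343 · (1 + 3·0.250000 + (0.250000)²) = 343 · 1.812500.

So E[X^3] = 621.687500.


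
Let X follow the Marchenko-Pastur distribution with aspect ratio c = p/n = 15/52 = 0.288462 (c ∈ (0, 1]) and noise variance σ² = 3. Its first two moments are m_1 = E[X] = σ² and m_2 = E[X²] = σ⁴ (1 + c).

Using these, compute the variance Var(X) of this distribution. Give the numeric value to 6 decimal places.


m_1 = E[X] = σ² = 3, so m_1² = 9.
m_2 = E[X²] = σ⁴ (1 + c) = 9 · (1 + 0.288462) = 9 · 1.288462 = 11.596154.
(Note m_2 − m_1² simplifies to c · σ⁴ = 0.288462 · 9.)

Var(X) = m_2 − m_1² = 11.596154 − 9 = 2.596154.


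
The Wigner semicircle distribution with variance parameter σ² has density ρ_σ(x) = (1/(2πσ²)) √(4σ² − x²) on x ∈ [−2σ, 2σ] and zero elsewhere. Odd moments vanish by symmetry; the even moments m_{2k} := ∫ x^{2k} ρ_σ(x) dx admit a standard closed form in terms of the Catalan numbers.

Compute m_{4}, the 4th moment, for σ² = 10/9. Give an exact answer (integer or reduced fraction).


By the scaled semicircle moment identity, m_{2k} = σ^{2k} · C_k with k = 2.
C_2 = (1/(k+1)) · C(2k, k) = (1/3) · C(4, 2) = (1/3) · 6 = 2.
σ^{2k} = (σ²)^k = (10/9)^2 = 100/81.

Therefore m_{4} = σ^{4} · C_2 = (100/81) · 2 = 200/81.


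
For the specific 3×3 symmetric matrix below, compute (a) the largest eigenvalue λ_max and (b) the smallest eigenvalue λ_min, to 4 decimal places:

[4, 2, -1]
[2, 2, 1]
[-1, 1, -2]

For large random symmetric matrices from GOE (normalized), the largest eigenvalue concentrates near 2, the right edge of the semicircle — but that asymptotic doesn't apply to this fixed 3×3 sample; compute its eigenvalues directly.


Since M is real symmetric, all three eigenvalues are real; they are the roots of det(λI − M) = λ³ − (tr M) λ² + s λ − det M, where s is the sum of the principal 2×2 minors.
tr M = 4 + 2 + (-2) = 4.
s = (4·2 − 2²) + (4·(-2) − (-1)²) + (2·(-2) − 1²) = 4 + (-9) + (-5) = -10.
det M (expand along row 1) = 4·(-5) − 2·(-3) + (-1)·4 = -18.
Characteristic polynomial: λ³ − 4λ² − 10λ + 18 = 0.
Substitute λ = y + (tr M)/3 = y + 1.333333 to remove the quadratic term: y³ + p·y + q = 0 with p = s − (tr M)²/3 = -15.333333 and q = −2(tr M)³/27 + (tr M)·s/3 − det M = -0.074074.
Three real roots ⇒ use the trigonometric (Viète) form: r = 2√(−p/3) = 4.521553, φ = arccos(3q/(p·r)) = arccos(0.003205) = 1.567591 rad.
y_k = r·cos(φ/3 − 2πk/3) for k = 0, 1, 2 gives y = 3.918193, -0.004831, -3.913362.
λ_k = y_k + 1.333333 gives λ = 5.2515, 1.3285, -2.5800 (check: the sum is 4.0000 = tr M).

Hence λ_max = 5.2515 and λ_min = -2.5800.


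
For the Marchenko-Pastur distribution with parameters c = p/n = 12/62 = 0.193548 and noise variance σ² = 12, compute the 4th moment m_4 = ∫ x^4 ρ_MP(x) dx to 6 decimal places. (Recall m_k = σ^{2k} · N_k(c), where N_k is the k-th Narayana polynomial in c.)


E[X⁴] = σ⁸ (1 + 6c + 6c² + c³) (fourth MP moment). With σ² = 12 (so σ⁸ = 20736) and c = 12/62 = 0.193548: E[X⁴] = 20736 · (1 + 6·0.193548 + 6·(0.193548)² + (0.193548)³) = 20736 · 2.393307.

So E[X^4] = 49627.607801.


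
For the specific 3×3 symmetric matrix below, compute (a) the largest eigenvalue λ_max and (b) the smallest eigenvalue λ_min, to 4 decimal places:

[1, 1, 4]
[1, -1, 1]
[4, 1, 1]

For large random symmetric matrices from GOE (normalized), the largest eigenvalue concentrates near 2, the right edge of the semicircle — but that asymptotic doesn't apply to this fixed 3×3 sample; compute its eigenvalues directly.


Since M is real symmetric, all three eigenvalues are real; they are the roots of det(λI − M) = λ³ − (tr M) λ² + s λ − det M, where s is the sum of the principal 2×2 minors.
tr M = 1 + (-1) + 1 = 1.
s = (1·(-1) − 1²) + (1·1 − 4²) + ((-1)·1 − 1²) = -2 + (-15) + (-2) = -19.
det M (expand along row 1) = 1·(-2) − 1·(-3) + 4·5 = 21.
Characteristic polynomial: λ³ − λ² − 19λ − 21 = 0.
Substitute λ = y + (tr M)/3 = y + 0.333333 to remove the quadratic term: y³ + p·y + q = 0 with p = s − (tr M)²/3 = -19.333333 and q = −2(tr M)³/27 + (tr M)·s/3 − det M = -27.407407.
Three real roots ⇒ use the trigonometric (Viète) form: r = 2√(−p/3) = 5.077182, φ = arccos(3q/(p·r)) = arccos(0.837644) = 0.577840 rad.
y_k = r·cos(φ/3 − 2πk/3) for k = 0, 1, 2 gives y = 4.983291, -1.649958, -3.333333.
λ_k = y_k + 0.333333 gives λ = 5.3166, -1.3166, -3.0000 (check: the sum is 1.0000 = tr M).

Hence λ_max = 5.3166 and λ_min = -3.0000.


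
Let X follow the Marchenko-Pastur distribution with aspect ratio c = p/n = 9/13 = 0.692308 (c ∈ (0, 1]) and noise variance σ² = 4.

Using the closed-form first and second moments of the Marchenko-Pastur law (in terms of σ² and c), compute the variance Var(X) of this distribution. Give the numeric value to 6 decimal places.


Recall the MP moments m_1 = E[X] = σ² and m_2 = E[X²] = σ⁴ (1 + c).
m_1 = E[X] = σ² = 4, so m_1² = 16.
m_2 = E[X²] = σ⁴ (1 + c) = 16 · (1 + 0.692308) = 16 · 1.692308 = 27.076923.
(Note m_2 − m_1² simplifies to c · σ⁴ = 0.692308 · 16.)

Var(X) = m_2 − m_1² = 27.076923 − 16 = 11.076923.


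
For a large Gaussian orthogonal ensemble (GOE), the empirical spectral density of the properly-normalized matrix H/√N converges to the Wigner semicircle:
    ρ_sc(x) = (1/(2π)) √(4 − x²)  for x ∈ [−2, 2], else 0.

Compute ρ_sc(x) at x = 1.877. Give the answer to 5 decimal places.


ρ_sc(x) = (1/(2π)) √(4 − x²). With x = 1.877:
  4 − x² = 4 − (1.877)² = 4 − 3.523129 = 0.476871.
  √(4 − x²) = 0.690558.
  1/(2π) = 0.159155.
  ρ_sc(1.877) = 0.159155 · 0.690558 = 0.109906.

Rounded to 5 decimal places: ρ_sc(1.877) ≈ 0.10991.


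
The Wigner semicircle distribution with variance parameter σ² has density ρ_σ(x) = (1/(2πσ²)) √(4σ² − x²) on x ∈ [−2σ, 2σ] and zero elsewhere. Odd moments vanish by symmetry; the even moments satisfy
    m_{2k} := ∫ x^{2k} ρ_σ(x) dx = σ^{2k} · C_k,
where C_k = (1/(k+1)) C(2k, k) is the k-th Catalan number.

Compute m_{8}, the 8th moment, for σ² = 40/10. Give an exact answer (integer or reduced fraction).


By the scaled semicircle moment identity, m_{2k} = σ^{2k} · C_k with k = 4.
C_4 = (1/(k+1)) · C(2k, k) = (1/5) · C(8, 4) = (1/5) · 70 = 14.
σ^{2k} = (σ²)^k = (40/10)^4 = 256.

Therefore m_{8} = σ^{8} · C_4 = 256 · 14 = 3584.


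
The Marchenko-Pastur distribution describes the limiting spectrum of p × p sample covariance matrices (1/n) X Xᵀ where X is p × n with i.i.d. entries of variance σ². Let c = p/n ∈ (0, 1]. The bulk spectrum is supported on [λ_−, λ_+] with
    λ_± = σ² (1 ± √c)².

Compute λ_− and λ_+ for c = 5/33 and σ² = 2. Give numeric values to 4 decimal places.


c = 5/33 = 0.151515; √c = 0.389249.
λ_− = σ² (1 − √c)² = 2 · (1 − 0.389249)² = 2 · (0.610751)² = 0.746032.
λ_+ = σ² (1 + √c)² = 2 · (1 + 0.389249)² = 2 · (1.389249)² = 3.860028.

Rounded to 4 decimal places: λ_− ≈ 0.7460, λ_+ ≈ 3.8600.


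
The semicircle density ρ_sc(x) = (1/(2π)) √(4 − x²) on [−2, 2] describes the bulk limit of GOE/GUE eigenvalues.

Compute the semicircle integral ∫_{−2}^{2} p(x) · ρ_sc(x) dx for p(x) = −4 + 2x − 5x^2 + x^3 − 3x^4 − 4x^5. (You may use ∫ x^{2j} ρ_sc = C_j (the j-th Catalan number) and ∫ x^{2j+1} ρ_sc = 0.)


Write p(x) = Σ a_i x^i, split into monomials and integrate each against ρ_sc separately.
Using ∫ x^{2j} ρ_sc = C_j = (1/(j+1)) C(2j, j) (Catalan numbers) and ∫ x^{2j+1} ρ_sc = 0 (odd monomials vanish by symmetry):
  i = 0 (even): a_0 · C_{0} = -4 · 1 = -4
  i = 1 (odd): ∫ x^1 ρ_sc = 0 (vanishes)
  i = 2 (even): a_2 · C_{1} = -5 · 1 = -5
  i = 3 (odd): ∫ x^3 ρ_sc = 0 (vanishes)
  i = 4 (even): a_4 · C_{2} = -3 · 2 = -6
  i = 5 (odd): ∫ x^5 ρ_sc = 0 (vanishes)

Summing the contributions: ∫_{−2}^{2} p(x) ρ_sc(x) dx = (-4) + (-5) + (-6) = -15.


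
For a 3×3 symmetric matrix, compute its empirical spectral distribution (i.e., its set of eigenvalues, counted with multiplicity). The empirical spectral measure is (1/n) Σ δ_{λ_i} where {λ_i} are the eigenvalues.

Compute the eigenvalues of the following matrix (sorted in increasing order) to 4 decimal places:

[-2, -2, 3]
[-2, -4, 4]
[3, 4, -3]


Since M is real symmetric, all three eigenvalues are real; they are the roots of det(λI − M) = λ³ − (tr M) λ² + s λ − det M, where s is the sum of the principal 2×2 minors.
tr M = -2 + (-4) + (-3) = -9.
s = ((-2)·(-4) − (-2)²) + ((-2)·(-3) − 3²) + ((-4)·(-3) − 4²) = 4 + (-3) + (-4) = -3.
det M (expand along row 1) = (-2)·(-4) − (-2)·(-6) + 3·4 = 8.
Characteristic polynomial: λ³ + 9λ² − 3λ − 8 = 0.
Substitute λ = y + (tr M)/3 = y − 3.000000 to remove the quadratic term: y³ + p·y + q = 0 with p = s − (tr M)²/3 = -30.000000 and q = −2(tr M)³/27 + (tr M)·s/3 − det M = 55.000000.
Three real roots ⇒ use the trigonometric (Viète) form: r = 2√(−p/3) = 6.324555, φ = arccos(3q/(p·r)) = arccos(-0.869626) = 2.625241 rad.
y_k = r·cos(φ/3 − 2πk/3) for k = 0, 1, 2 gives y = 4.053630, 2.177477, -6.231106.
λ_k = y_k − 3.000000 gives λ = 1.0536, -0.8225, -9.2311 (check: the sum is -9.0000 = tr M).

Eigenvalues sorted in increasing order: [-9.2311, -0.8225, 1.0536].
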